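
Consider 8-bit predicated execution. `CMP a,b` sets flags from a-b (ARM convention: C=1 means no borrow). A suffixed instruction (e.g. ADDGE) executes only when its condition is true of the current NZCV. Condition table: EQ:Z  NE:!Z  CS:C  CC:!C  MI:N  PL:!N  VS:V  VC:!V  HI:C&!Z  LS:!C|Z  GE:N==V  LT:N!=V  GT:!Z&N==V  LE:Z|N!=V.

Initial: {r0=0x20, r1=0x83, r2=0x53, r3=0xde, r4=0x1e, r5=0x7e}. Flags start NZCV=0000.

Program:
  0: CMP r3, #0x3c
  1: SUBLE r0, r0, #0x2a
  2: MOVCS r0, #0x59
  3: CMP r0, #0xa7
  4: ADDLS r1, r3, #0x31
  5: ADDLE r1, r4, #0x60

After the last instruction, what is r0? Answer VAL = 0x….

VAL = 0x59

[0] flags=1010 → (cmp)
[1] flags=1010 LE?T → r0=0xf6
[2] flags=1010 CS?T → r0=0x59
[3] flags=1001 → (cmp)
[4] flags=1001 LS?T → r1=0x0f
[5] flags=1001 LE?F → skip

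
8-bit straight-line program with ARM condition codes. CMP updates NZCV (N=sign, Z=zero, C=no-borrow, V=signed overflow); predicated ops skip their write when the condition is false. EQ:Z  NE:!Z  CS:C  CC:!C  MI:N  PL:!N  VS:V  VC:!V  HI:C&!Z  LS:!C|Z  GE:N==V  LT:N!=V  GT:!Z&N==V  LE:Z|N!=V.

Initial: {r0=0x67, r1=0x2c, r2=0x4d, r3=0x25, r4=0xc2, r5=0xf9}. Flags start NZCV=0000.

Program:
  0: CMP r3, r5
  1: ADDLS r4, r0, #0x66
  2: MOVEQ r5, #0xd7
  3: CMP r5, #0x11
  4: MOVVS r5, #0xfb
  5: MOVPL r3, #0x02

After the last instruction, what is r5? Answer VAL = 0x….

VAL = 0xf9

0: ✓ CMP  NZCV=0000
1: ✓ ADDLS  r4←0xcd
2: · MOVEQ
3: ✓ CMP  NZCV=1010
4: · MOVVS
5: · MOVPL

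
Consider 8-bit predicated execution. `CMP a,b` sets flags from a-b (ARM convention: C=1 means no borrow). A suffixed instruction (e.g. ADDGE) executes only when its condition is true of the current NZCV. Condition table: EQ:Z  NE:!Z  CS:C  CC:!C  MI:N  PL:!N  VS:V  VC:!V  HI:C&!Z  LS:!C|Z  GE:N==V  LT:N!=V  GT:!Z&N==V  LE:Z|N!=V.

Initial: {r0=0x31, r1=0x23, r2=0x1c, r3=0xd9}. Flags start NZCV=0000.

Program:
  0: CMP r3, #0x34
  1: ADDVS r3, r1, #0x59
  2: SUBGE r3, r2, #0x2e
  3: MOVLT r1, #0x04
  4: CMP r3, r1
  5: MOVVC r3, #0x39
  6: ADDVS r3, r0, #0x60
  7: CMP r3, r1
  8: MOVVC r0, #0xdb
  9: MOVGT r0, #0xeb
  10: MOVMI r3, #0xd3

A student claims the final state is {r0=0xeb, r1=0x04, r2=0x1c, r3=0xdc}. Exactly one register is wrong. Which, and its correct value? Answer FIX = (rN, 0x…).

0: ✓ CMP  NZCV=1010
1: · ADDVS
2: · SUBGE
3: ✓ MOVLT  r1←0x04
4: ✓ CMP  NZCV=1010
5: ✓ MOVVC  r3←0x39
6: · ADDVS
7: ✓ CMP  NZCV=0010
8: ✓ MOVVC  r0←0xdb
9: ✓ MOVGT  r0←0xeb
10: · MOVMI

FIX = (r3, 0x39)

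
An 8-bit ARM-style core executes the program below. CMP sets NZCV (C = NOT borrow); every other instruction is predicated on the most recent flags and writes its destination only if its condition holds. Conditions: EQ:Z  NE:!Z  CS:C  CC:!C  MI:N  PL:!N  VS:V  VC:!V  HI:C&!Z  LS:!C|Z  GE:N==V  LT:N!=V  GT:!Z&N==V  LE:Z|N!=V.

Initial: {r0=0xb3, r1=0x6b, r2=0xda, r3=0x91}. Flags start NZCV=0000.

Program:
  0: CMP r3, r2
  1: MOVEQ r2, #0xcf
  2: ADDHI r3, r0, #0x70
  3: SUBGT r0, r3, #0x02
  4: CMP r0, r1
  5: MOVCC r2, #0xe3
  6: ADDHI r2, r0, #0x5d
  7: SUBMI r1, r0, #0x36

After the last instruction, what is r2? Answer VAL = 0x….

VAL = 0x10

0: ✓ CMP  NZCV=1000
1: · MOVEQ
2: · ADDHI
3: · SUBGT
4: ✓ CMP  NZCV=0011
5: · MOVCC
6: ✓ ADDHI  r2←0x10
7: · SUBMI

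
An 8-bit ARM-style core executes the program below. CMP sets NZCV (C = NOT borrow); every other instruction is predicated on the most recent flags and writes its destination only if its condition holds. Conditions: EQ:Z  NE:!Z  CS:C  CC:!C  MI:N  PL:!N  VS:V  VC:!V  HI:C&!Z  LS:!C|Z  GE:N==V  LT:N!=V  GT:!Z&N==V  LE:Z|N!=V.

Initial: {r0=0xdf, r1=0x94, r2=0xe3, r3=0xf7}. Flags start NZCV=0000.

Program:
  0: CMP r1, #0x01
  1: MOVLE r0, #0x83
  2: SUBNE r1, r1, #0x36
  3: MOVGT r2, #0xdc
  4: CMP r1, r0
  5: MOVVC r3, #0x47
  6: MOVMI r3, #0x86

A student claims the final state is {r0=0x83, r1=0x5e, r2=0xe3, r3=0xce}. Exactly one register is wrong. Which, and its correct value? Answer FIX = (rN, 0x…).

FIX = (r3, 0x86)

[0] flags=1010 → (cmp)
[1] flags=1010 LE?T → r0=0x83
[2] flags=1010 NE?T → r1=0x5e
[3] flags=1010 GT?F → skip
[4] flags=1001 → (cmp)
[5] flags=1001 VC?F → skip
[6] flags=1001 MI?T → r3=0x86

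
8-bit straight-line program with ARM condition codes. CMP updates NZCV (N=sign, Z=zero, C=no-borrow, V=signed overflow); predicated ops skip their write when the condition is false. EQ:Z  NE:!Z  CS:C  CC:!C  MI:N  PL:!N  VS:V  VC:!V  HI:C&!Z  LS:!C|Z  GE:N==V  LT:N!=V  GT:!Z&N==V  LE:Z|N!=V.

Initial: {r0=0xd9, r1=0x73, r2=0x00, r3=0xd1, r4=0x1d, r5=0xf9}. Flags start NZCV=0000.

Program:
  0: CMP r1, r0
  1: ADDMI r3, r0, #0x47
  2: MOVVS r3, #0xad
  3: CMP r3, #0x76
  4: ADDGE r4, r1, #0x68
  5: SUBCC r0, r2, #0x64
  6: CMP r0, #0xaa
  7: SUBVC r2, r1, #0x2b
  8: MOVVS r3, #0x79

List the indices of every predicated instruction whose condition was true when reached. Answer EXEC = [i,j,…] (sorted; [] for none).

0: ✓ CMP  NZCV=1001
1: ✓ ADDMI  r3←0x20
2: ✓ MOVVS  r3←0xad
3: ✓ CMP  NZCV=0011
4: · ADDGE
5: · SUBCC
6: ✓ CMP  NZCV=0010
7: ✓ SUBVC  r2←0x48
8: · MOVVS

EXEC = [1,2,7]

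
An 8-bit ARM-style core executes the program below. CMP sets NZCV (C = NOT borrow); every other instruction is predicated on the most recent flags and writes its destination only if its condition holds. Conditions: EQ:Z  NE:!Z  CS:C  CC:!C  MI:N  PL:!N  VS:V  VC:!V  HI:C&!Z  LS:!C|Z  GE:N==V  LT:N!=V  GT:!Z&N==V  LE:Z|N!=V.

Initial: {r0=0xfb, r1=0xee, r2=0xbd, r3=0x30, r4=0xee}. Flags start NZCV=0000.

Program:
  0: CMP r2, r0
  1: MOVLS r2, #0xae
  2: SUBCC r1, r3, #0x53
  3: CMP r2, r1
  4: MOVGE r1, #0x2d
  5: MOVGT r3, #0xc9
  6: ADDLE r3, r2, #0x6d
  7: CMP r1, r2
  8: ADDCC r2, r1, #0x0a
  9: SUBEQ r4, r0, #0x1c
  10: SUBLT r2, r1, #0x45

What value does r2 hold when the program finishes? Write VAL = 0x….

VAL = 0xae

0: ✓ CMP  NZCV=1000
1: ✓ MOVLS  r2←0xae
2: ✓ SUBCC  r1←0xdd
3: ✓ CMP  NZCV=1000
4: · MOVGE
5: · MOVGT
6: ✓ ADDLE  r3←0x1b
7: ✓ CMP  NZCV=0010
8: · ADDCC
9: · SUBEQ
10: · SUBLT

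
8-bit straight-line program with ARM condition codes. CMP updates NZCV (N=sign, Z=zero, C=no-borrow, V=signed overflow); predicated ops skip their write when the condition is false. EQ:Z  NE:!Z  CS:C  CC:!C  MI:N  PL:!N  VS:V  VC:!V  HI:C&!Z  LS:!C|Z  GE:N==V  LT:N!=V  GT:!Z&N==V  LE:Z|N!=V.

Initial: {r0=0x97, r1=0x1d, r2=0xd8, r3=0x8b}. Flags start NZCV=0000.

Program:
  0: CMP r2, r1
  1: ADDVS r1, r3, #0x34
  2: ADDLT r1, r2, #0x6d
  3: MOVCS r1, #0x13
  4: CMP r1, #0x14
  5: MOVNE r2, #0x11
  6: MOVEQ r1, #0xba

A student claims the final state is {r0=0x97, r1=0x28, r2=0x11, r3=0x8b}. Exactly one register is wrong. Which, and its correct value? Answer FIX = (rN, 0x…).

0: ✓ CMP  NZCV=1010
1: · ADDVS
2: ✓ ADDLT  r1←0x45
3: ✓ MOVCS  r1←0x13
4: ✓ CMP  NZCV=1000
5: ✓ MOVNE  r2←0x11
6: · MOVEQ

FIX = (r1, 0x13)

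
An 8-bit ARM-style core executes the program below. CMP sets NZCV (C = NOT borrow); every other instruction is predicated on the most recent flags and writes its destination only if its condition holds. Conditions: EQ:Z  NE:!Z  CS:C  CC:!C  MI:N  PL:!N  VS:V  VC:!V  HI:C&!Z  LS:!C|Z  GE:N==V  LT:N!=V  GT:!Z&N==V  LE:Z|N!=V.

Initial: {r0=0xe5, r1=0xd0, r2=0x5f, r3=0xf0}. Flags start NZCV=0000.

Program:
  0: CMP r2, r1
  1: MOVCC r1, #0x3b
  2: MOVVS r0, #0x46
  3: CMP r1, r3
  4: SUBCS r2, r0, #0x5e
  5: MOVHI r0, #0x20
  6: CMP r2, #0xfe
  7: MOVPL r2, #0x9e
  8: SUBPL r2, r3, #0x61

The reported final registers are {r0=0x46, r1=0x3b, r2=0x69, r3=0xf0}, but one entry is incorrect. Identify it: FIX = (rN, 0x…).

FIX = (r2, 0x8f)

0: ✓ CMP  NZCV=1001
1: ✓ MOVCC  r1←0x3b
2: ✓ MOVVS  r0←0x46
3: ✓ CMP  NZCV=0000
4: · SUBCS
5: · MOVHI
6: ✓ CMP  NZCV=0000
7: ✓ MOVPL  r2←0x9e
8: ✓ SUBPL  r2←0x8f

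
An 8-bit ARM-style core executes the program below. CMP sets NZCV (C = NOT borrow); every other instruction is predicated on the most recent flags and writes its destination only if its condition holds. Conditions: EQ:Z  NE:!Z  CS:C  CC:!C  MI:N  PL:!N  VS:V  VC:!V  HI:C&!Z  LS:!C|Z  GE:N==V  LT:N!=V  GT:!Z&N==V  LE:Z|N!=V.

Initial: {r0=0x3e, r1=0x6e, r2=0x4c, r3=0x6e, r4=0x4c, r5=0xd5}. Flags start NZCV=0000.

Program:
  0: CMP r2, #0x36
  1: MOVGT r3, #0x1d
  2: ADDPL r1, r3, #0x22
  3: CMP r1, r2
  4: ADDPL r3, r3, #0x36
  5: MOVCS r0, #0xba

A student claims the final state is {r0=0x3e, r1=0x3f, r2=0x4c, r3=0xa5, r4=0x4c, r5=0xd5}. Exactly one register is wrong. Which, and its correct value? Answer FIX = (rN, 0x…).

0: ✓ CMP  NZCV=0010
1: ✓ MOVGT  r3←0x1d
2: ✓ ADDPL  r1←0x3f
3: ✓ CMP  NZCV=1000
4: · ADDPL
5: · MOVCS

FIX = (r3, 0x1d)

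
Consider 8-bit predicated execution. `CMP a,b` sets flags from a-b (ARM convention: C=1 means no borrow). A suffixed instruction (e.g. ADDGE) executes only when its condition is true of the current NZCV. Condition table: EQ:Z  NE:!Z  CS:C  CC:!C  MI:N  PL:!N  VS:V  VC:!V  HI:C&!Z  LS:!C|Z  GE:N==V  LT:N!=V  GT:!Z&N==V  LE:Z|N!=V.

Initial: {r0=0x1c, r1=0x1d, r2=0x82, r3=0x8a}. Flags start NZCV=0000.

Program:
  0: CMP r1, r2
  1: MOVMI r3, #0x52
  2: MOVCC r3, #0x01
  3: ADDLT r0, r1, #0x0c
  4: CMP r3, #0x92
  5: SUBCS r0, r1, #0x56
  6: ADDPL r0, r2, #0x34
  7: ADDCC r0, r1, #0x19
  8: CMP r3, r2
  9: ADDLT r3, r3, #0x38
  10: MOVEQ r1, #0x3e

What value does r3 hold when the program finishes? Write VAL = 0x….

VAL = 0x01

0: ✓ CMP  NZCV=1001
1: ✓ MOVMI  r3←0x52
2: ✓ MOVCC  r3←0x01
3: · ADDLT
4: ✓ CMP  NZCV=0000
5: · SUBCS
6: ✓ ADDPL  r0←0xb6
7: ✓ ADDCC  r0←0x36
8: ✓ CMP  NZCV=0000
9: · ADDLT
10: · MOVEQ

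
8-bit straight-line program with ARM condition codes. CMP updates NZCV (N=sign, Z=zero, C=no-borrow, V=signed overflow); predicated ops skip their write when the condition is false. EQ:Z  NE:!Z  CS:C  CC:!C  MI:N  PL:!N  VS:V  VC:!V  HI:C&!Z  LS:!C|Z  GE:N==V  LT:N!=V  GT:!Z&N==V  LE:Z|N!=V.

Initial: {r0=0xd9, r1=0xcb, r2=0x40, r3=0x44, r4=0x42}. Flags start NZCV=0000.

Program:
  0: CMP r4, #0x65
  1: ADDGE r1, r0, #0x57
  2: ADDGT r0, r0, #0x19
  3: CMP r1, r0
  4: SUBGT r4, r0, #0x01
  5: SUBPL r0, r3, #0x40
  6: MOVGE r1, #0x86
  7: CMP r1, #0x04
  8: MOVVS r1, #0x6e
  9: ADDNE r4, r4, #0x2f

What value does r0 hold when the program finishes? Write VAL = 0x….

[0] flags=1000 → (cmp)
[1] flags=1000 GE?F → skip
[2] flags=1000 GT?F → skip
[3] flags=1000 → (cmp)
[4] flags=1000 GT?F → skip
[5] flags=1000 PL?F → skip
[6] flags=1000 GE?F → skip
[7] flags=1010 → (cmp)
[8] flags=1010 VS?F → skip
[9] flags=1010 NE?T → r4=0x71

VAL = 0xd9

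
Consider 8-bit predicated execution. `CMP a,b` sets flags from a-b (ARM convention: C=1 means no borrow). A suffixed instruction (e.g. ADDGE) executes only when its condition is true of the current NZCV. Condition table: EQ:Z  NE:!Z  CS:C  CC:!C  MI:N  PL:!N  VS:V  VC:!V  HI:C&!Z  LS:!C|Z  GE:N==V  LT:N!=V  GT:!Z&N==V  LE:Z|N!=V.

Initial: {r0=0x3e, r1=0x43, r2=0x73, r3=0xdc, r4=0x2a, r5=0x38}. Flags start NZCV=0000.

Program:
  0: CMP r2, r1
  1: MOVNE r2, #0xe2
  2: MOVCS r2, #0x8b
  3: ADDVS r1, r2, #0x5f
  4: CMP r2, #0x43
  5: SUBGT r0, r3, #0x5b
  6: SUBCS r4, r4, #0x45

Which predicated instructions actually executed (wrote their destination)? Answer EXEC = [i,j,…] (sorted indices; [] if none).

[0] flags=0010 → (cmp)
[1] flags=0010 NE?T → r2=0xe2
[2] flags=0010 CS?T → r2=0x8b
[3] flags=0010 VS?F → skip
[4] flags=0011 → (cmp)
[5] flags=0011 GT?F → skip
[6] flags=0011 CS?T → r4=0xe5

EXEC = [1,2,6]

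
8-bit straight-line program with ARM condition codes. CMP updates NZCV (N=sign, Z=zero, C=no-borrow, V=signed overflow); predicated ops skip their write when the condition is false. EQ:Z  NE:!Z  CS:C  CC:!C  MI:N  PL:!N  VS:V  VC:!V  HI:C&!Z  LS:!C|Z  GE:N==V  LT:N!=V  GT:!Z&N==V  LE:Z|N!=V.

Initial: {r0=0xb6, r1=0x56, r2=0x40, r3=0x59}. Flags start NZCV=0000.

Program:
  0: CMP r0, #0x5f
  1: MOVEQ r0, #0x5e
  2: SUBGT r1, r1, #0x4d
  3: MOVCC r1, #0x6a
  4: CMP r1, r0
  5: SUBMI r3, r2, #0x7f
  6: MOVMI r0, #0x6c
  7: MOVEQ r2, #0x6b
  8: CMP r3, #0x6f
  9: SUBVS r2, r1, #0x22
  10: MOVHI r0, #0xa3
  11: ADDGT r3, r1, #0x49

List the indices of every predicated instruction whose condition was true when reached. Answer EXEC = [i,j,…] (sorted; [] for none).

[0] flags=0011 → (cmp)
[1] flags=0011 EQ?F → skip
[2] flags=0011 GT?F → skip
[3] flags=0011 CC?F → skip
[4] flags=1001 → (cmp)
[5] flags=1001 MI?T → r3=0xc1
[6] flags=1001 MI?T → r0=0x6c
[7] flags=1001 EQ?F → skip
[8] flags=0011 → (cmp)
[9] flags=0011 VS?T → r2=0x34
[10] flags=0011 HI?T → r0=0xa3
[11] flags=0011 GT?F → skip

EXEC = [5,6,9,10]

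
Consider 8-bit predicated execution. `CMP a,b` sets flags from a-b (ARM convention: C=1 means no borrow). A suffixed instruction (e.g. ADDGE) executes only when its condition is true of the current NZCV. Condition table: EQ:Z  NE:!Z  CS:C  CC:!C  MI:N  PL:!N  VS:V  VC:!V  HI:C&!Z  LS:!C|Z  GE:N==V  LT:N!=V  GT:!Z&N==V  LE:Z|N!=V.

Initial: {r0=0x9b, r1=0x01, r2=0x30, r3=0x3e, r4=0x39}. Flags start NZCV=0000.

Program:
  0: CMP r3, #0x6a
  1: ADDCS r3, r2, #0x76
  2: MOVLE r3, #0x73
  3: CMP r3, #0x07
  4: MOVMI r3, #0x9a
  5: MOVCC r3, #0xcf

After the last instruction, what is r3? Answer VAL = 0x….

0: ✓ CMP  NZCV=1000
1: · ADDCS
2: ✓ MOVLE  r3←0x73
3: ✓ CMP  NZCV=0010
4: · MOVMI
5: · MOVCC

VAL = 0x73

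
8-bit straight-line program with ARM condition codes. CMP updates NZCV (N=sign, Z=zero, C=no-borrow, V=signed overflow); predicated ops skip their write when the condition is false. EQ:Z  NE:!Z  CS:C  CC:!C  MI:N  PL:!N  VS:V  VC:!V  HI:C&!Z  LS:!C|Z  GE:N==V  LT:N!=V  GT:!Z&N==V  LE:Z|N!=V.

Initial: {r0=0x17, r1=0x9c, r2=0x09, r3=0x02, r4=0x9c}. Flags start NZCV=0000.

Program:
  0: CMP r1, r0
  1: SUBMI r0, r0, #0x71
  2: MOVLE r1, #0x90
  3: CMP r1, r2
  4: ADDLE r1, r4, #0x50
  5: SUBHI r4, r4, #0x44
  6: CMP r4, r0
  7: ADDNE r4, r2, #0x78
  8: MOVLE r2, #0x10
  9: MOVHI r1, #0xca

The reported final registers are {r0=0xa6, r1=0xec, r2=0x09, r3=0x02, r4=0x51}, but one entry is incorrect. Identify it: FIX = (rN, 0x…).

0: ✓ CMP  NZCV=1010
1: ✓ SUBMI  r0←0xa6
2: ✓ MOVLE  r1←0x90
3: ✓ CMP  NZCV=1010
4: ✓ ADDLE  r1←0xec
5: ✓ SUBHI  r4←0x58
6: ✓ CMP  NZCV=1001
7: ✓ ADDNE  r4←0x81
8: · MOVLE
9: · MOVHI

FIX = (r4, 0x81)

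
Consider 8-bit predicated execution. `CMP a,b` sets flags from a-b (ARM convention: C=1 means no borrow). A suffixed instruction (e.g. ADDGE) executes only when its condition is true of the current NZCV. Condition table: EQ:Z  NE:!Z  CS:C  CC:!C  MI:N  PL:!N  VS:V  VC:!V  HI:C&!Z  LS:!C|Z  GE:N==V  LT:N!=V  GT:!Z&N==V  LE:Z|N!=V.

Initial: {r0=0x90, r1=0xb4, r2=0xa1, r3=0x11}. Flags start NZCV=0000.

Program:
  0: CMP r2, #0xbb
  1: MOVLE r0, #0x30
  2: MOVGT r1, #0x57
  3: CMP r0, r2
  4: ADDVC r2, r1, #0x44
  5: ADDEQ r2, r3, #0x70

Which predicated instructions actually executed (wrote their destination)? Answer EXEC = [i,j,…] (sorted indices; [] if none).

[0] flags=1000 → (cmp)
[1] flags=1000 LE?T → r0=0x30
[2] flags=1000 GT?F → skip
[3] flags=1001 → (cmp)
[4] flags=1001 VC?F → skip
[5] flags=1001 EQ?F → skip

EXEC = [1]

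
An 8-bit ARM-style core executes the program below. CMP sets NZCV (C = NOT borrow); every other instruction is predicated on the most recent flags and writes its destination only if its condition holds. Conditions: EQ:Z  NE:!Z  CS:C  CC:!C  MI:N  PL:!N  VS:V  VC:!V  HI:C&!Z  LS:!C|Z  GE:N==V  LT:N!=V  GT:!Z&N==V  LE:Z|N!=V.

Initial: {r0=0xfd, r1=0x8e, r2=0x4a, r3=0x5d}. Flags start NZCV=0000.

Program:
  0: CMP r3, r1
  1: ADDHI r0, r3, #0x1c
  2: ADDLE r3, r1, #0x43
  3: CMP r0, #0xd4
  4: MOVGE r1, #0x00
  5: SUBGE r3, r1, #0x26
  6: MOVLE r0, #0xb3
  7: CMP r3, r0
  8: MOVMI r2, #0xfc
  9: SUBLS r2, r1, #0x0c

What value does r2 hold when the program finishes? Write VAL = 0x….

VAL = 0xf4

[0] flags=1001 → (cmp)
[1] flags=1001 HI?F → skip
[2] flags=1001 LE?F → skip
[3] flags=0010 → (cmp)
[4] flags=0010 GE?T → r1=0x00
[5] flags=0010 GE?T → r3=0xda
[6] flags=0010 LE?F → skip
[7] flags=1000 → (cmp)
[8] flags=1000 MI?T → r2=0xfc
[9] flags=1000 LS?T → r2=0xf4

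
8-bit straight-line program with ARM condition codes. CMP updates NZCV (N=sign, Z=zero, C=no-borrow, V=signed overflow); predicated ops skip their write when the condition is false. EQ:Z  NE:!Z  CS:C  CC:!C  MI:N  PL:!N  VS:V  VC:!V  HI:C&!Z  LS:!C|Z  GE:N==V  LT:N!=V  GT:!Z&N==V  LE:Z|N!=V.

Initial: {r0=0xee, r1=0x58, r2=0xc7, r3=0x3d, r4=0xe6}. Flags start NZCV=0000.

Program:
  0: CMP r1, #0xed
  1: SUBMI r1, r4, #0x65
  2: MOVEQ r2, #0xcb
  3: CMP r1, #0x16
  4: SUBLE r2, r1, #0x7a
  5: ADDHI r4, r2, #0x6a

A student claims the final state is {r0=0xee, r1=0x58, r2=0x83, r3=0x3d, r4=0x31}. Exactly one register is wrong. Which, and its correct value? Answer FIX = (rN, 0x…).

FIX = (r2, 0xc7)

[0] flags=0000 → (cmp)
[1] flags=0000 MI?F → skip
[2] flags=0000 EQ?F → skip
[3] flags=0010 → (cmp)
[4] flags=0010 LE?F → skip
[5] flags=0010 HI?T → r4=0x31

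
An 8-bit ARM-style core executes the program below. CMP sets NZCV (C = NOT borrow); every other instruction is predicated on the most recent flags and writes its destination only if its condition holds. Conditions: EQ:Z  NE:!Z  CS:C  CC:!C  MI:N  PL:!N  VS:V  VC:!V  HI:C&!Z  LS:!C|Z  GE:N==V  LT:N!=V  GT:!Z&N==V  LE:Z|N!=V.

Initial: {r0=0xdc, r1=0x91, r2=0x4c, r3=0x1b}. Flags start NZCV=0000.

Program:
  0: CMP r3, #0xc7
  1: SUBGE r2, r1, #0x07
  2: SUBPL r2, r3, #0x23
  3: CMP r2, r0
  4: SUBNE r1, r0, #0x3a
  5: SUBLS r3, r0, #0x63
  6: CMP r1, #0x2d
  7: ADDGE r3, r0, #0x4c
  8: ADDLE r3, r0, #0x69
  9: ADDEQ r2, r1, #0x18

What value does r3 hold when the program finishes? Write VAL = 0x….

VAL = 0x45

[0] flags=0000 → (cmp)
[1] flags=0000 GE?T → r2=0x8a
[2] flags=0000 PL?T → r2=0xf8
[3] flags=0010 → (cmp)
[4] flags=0010 NE?T → r1=0xa2
[5] flags=0010 LS?F → skip
[6] flags=0011 → (cmp)
[7] flags=0011 GE?F → skip
[8] flags=0011 LE?T → r3=0x45
[9] flags=0011 EQ?F → skip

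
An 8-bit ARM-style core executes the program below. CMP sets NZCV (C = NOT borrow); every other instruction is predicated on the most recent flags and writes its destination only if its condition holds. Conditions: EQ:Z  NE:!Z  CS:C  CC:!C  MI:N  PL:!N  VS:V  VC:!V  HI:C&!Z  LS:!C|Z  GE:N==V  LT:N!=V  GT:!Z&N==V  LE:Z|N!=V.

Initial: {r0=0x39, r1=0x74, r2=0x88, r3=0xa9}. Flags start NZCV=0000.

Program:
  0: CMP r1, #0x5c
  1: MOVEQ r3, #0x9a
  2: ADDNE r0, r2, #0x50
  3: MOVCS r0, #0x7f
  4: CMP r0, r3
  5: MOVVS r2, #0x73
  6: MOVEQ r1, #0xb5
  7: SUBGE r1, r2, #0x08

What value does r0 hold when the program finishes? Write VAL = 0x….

VAL = 0x7f

0: ✓ CMP  NZCV=0010
1: · MOVEQ
2: ✓ ADDNE  r0←0xd8
3: ✓ MOVCS  r0←0x7f
4: ✓ CMP  NZCV=1001
5: ✓ MOVVS  r2←0x73
6: · MOVEQ
7: ✓ SUBGE  r1←0x6b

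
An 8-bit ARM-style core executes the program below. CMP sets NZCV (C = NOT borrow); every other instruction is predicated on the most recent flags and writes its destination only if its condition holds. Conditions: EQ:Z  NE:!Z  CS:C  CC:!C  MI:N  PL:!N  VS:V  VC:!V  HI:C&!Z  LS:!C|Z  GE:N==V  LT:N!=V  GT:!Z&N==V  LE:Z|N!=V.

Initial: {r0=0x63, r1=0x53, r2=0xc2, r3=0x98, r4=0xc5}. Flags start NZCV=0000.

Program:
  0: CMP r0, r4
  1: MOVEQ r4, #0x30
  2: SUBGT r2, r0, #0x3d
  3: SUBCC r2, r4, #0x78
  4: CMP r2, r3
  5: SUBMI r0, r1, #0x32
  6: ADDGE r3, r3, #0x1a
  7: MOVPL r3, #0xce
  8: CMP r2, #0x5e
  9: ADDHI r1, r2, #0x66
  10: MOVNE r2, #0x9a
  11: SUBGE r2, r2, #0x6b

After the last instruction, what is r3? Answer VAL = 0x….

[0] flags=1001 → (cmp)
[1] flags=1001 EQ?F → skip
[2] flags=1001 GT?T → r2=0x26
[3] flags=1001 CC?T → r2=0x4d
[4] flags=1001 → (cmp)
[5] flags=1001 MI?T → r0=0x21
[6] flags=1001 GE?T → r3=0xb2
[7] flags=1001 PL?F → skip
[8] flags=1000 → (cmp)
[9] flags=1000 HI?F → skip
[10] flags=1000 NE?T → r2=0x9a
[11] flags=1000 GE?F → skip

VAL = 0xb2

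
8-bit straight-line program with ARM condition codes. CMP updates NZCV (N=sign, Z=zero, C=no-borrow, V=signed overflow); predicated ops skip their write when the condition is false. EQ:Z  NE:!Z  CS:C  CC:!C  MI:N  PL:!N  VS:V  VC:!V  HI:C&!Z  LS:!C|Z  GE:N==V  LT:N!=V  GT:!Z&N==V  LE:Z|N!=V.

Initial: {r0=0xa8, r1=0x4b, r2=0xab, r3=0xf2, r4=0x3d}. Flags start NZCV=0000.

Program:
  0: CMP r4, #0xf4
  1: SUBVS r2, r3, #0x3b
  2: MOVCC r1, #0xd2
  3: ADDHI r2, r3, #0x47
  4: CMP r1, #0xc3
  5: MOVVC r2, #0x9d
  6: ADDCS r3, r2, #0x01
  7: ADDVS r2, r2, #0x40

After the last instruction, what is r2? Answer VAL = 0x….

[0] flags=0000 → (cmp)
[1] flags=0000 VS?F → skip
[2] flags=0000 CC?T → r1=0xd2
[3] flags=0000 HI?F → skip
[4] flags=0010 → (cmp)
[5] flags=0010 VC?T → r2=0x9d
[6] flags=0010 CS?T → r3=0x9e
[7] flags=0010 VS?F → skip

VAL = 0x9d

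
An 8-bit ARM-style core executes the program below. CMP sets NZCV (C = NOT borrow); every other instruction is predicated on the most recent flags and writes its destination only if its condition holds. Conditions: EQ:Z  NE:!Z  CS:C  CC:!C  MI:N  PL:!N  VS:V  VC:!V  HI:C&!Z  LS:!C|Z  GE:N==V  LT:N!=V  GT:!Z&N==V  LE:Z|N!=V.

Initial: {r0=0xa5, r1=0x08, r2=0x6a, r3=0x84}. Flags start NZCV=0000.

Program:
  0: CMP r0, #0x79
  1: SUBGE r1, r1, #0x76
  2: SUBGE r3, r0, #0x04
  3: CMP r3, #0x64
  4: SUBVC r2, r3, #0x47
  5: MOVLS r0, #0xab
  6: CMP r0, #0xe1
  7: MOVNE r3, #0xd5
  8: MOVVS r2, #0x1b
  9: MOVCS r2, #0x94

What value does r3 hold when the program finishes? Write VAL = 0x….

VAL = 0xd5

0: ✓ CMP  NZCV=0011
1: · SUBGE
2: · SUBGE
3: ✓ CMP  NZCV=0011
4: · SUBVC
5: · MOVLS
6: ✓ CMP  NZCV=1000
7: ✓ MOVNE  r3←0xd5
8: · MOVVS
9: · MOVCS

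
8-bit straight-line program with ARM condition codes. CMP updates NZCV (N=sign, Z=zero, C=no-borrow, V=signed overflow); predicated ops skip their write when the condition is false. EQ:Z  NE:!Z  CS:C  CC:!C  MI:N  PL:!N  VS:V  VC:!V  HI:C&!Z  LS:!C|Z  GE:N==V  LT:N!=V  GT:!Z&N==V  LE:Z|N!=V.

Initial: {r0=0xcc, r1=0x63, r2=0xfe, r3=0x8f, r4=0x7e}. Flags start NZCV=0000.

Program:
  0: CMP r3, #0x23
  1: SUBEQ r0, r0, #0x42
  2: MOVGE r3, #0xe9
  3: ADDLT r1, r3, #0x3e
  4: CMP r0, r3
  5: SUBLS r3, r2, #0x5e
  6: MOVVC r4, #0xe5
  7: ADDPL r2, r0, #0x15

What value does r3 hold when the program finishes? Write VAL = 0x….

0: ✓ CMP  NZCV=0011
1: · SUBEQ
2: · MOVGE
3: ✓ ADDLT  r1←0xcd
4: ✓ CMP  NZCV=0010
5: · SUBLS
6: ✓ MOVVC  r4←0xe5
7: ✓ ADDPL  r2←0xe1

VAL = 0x8f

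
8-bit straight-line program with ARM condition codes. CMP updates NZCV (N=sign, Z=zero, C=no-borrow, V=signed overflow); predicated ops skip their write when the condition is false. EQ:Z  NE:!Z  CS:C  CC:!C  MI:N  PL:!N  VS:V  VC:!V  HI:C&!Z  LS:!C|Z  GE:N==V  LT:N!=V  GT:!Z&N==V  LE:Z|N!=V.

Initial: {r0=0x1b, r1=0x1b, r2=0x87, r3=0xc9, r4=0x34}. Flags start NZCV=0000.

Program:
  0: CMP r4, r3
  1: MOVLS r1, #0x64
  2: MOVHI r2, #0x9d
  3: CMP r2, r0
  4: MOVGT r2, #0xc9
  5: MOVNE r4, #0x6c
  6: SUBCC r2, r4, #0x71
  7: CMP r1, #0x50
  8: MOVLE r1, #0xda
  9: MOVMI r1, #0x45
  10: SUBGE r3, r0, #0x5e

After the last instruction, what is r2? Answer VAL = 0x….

0: ✓ CMP  NZCV=0000
1: ✓ MOVLS  r1←0x64
2: · MOVHI
3: ✓ CMP  NZCV=0011
4: · MOVGT
5: ✓ MOVNE  r4←0x6c
6: · SUBCC
7: ✓ CMP  NZCV=0010
8: · MOVLE
9: · MOVMI
10: ✓ SUBGE  r3←0xbd

VAL = 0x87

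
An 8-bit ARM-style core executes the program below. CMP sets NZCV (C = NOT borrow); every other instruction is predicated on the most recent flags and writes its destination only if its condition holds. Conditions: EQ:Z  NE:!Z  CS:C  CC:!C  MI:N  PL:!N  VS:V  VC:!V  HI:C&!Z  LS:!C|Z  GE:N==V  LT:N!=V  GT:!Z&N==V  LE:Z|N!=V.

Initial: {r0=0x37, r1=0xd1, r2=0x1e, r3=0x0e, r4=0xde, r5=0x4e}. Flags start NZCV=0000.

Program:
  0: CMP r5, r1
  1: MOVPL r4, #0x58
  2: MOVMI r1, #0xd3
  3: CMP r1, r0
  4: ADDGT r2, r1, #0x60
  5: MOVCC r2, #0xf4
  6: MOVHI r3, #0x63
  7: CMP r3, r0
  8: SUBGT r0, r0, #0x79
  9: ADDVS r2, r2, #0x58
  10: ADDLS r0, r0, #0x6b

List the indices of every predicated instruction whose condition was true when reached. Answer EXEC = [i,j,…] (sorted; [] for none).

EXEC = [1,6,8]

0: ✓ CMP  NZCV=0000
1: ✓ MOVPL  r4←0x58
2: · MOVMI
3: ✓ CMP  NZCV=1010
4: · ADDGT
5: · MOVCC
6: ✓ MOVHI  r3←0x63
7: ✓ CMP  NZCV=0010
8: ✓ SUBGT  r0←0xbe
9: · ADDVS
10: · ADDLS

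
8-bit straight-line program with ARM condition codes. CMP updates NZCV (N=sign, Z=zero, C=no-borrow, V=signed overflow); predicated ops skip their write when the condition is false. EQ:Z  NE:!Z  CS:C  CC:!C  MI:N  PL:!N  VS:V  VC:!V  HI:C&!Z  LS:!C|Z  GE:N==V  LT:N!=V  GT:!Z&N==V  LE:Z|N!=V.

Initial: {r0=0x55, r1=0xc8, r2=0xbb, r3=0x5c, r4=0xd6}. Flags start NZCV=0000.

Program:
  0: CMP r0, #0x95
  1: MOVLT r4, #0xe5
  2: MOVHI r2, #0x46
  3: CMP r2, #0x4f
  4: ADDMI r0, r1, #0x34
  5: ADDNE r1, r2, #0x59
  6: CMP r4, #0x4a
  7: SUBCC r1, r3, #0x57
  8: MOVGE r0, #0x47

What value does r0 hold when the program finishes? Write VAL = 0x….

VAL = 0x55

[0] flags=1001 → (cmp)
[1] flags=1001 LT?F → skip
[2] flags=1001 HI?F → skip
[3] flags=0011 → (cmp)
[4] flags=0011 MI?F → skip
[5] flags=0011 NE?T → r1=0x14
[6] flags=1010 → (cmp)
[7] flags=1010 CC?F → skip
[8] flags=1010 GE?F → skip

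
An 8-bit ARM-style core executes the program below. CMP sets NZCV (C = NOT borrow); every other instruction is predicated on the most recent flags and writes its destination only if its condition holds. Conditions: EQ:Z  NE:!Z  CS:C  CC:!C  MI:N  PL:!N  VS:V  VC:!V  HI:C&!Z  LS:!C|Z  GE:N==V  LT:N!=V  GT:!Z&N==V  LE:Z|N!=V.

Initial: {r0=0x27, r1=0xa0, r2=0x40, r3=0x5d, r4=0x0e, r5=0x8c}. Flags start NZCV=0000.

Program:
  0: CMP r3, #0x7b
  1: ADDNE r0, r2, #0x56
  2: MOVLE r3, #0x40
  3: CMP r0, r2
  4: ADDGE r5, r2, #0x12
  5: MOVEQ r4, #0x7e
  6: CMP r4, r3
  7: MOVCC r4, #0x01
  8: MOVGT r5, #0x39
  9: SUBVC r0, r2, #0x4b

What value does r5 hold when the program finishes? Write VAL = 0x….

VAL = 0x8c

0: ✓ CMP  NZCV=1000
1: ✓ ADDNE  r0←0x96
2: ✓ MOVLE  r3←0x40
3: ✓ CMP  NZCV=0011
4: · ADDGE
5: · MOVEQ
6: ✓ CMP  NZCV=1000
7: ✓ MOVCC  r4←0x01
8: · MOVGT
9: ✓ SUBVC  r0←0xf5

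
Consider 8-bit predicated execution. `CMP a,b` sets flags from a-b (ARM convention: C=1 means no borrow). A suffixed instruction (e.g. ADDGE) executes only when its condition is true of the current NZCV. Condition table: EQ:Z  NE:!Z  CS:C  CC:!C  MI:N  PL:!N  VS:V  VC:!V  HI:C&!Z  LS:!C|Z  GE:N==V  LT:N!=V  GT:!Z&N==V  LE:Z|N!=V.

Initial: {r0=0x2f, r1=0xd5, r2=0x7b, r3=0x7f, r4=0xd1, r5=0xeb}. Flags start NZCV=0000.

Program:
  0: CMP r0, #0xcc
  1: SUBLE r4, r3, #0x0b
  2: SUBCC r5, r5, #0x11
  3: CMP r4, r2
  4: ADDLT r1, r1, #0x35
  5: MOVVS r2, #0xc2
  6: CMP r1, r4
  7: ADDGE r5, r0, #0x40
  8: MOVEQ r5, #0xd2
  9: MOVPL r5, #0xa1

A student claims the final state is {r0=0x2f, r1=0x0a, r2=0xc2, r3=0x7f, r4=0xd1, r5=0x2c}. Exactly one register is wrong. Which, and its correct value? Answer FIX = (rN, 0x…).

FIX = (r5, 0xa1)

0: ✓ CMP  NZCV=0000
1: · SUBLE
2: ✓ SUBCC  r5←0xda
3: ✓ CMP  NZCV=0011
4: ✓ ADDLT  r1←0x0a
5: ✓ MOVVS  r2←0xc2
6: ✓ CMP  NZCV=0000
7: ✓ ADDGE  r5←0x6f
8: · MOVEQ
9: ✓ MOVPL  r5←0xa1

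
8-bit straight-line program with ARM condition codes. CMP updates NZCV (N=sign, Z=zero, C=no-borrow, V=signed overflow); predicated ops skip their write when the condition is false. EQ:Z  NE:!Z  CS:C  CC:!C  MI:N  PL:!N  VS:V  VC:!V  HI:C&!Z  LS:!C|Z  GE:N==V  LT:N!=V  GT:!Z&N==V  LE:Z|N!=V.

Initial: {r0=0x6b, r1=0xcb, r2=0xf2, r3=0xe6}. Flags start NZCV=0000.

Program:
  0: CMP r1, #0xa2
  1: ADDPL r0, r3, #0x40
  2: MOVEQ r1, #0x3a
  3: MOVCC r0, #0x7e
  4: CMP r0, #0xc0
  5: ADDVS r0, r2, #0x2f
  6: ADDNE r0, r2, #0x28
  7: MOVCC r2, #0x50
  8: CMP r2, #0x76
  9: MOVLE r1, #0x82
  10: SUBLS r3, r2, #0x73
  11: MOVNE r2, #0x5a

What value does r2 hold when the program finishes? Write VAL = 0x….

0: ✓ CMP  NZCV=0010
1: ✓ ADDPL  r0←0x26
2: · MOVEQ
3: · MOVCC
4: ✓ CMP  NZCV=0000
5: · ADDVS
6: ✓ ADDNE  r0←0x1a
7: ✓ MOVCC  r2←0x50
8: ✓ CMP  NZCV=1000
9: ✓ MOVLE  r1←0x82
10: ✓ SUBLS  r3←0xdd
11: ✓ MOVNE  r2←0x5a

VAL = 0x5a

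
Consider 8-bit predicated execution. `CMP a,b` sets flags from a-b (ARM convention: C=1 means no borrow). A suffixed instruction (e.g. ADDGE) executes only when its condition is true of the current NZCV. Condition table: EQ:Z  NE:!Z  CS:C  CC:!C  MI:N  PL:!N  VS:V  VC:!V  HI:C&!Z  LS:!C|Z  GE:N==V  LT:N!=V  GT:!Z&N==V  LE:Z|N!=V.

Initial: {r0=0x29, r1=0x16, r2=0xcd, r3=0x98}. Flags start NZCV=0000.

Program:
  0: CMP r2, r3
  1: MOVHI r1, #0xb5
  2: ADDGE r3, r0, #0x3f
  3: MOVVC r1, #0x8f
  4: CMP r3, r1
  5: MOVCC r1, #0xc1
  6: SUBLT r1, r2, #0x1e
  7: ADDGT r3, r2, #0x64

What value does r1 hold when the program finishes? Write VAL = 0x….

0: ✓ CMP  NZCV=0010
1: ✓ MOVHI  r1←0xb5
2: ✓ ADDGE  r3←0x68
3: ✓ MOVVC  r1←0x8f
4: ✓ CMP  NZCV=1001
5: ✓ MOVCC  r1←0xc1
6: · SUBLT
7: ✓ ADDGT  r3←0x31

VAL = 0xc1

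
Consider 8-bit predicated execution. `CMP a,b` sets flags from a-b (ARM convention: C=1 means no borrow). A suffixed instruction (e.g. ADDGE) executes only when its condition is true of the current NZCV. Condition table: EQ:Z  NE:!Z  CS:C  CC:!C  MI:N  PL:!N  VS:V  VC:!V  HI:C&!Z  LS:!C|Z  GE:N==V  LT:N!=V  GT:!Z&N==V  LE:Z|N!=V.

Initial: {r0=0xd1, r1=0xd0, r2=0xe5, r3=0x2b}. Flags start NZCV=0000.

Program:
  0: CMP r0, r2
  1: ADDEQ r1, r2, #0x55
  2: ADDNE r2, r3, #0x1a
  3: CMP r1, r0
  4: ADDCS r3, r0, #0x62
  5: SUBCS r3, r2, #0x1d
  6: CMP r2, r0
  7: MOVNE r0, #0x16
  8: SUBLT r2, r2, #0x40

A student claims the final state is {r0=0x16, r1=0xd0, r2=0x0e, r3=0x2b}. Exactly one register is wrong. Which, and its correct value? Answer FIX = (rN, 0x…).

FIX = (r2, 0x45)

[0] flags=1000 → (cmp)
[1] flags=1000 EQ?F → skip
[2] flags=1000 NE?T → r2=0x45
[3] flags=1000 → (cmp)
[4] flags=1000 CS?F → skip
[5] flags=1000 CS?F → skip
[6] flags=0000 → (cmp)
[7] flags=0000 NE?T → r0=0x16
[8] flags=0000 LT?F → skip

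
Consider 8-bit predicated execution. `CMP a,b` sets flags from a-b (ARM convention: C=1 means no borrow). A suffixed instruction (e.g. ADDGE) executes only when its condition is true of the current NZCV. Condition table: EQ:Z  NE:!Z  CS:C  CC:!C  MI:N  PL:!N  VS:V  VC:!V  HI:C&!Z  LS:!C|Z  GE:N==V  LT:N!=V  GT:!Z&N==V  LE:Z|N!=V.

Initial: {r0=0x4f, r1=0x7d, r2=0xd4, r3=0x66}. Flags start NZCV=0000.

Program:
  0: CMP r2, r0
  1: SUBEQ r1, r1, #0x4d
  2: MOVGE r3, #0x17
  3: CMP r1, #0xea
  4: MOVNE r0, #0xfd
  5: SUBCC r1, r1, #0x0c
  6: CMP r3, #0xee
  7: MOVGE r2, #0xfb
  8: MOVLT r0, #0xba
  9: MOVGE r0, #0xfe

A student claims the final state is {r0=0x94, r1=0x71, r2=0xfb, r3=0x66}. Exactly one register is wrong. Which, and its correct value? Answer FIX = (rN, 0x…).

FIX = (r0, 0xfe)

0: ✓ CMP  NZCV=1010
1: · SUBEQ
2: · MOVGE
3: ✓ CMP  NZCV=1001
4: ✓ MOVNE  r0←0xfd
5: ✓ SUBCC  r1←0x71
6: ✓ CMP  NZCV=0000
7: ✓ MOVGE  r2←0xfb
8: · MOVLT
9: ✓ MOVGE  r0←0xfe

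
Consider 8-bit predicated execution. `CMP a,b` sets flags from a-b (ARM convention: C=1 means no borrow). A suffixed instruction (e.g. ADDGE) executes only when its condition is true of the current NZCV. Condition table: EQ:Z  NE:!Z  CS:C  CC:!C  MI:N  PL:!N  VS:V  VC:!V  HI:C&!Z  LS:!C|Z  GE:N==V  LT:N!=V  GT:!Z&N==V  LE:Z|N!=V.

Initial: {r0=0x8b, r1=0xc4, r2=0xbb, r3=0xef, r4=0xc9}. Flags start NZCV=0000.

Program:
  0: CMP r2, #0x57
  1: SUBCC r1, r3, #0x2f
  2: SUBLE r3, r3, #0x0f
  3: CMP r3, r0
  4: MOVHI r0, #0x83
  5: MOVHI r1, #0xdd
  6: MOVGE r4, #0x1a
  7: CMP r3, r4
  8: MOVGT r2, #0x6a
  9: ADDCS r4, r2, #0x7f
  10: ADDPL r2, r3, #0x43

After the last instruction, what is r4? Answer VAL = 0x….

[0] flags=0011 → (cmp)
[1] flags=0011 CC?F → skip
[2] flags=0011 LE?T → r3=0xe0
[3] flags=0010 → (cmp)
[4] flags=0010 HI?T → r0=0x83
[5] flags=0010 HI?T → r1=0xdd
[6] flags=0010 GE?T → r4=0x1a
[7] flags=1010 → (cmp)
[8] flags=1010 GT?F → skip
[9] flags=1010 CS?T → r4=0x3a
[10] flags=1010 PL?F → skip

VAL = 0x3a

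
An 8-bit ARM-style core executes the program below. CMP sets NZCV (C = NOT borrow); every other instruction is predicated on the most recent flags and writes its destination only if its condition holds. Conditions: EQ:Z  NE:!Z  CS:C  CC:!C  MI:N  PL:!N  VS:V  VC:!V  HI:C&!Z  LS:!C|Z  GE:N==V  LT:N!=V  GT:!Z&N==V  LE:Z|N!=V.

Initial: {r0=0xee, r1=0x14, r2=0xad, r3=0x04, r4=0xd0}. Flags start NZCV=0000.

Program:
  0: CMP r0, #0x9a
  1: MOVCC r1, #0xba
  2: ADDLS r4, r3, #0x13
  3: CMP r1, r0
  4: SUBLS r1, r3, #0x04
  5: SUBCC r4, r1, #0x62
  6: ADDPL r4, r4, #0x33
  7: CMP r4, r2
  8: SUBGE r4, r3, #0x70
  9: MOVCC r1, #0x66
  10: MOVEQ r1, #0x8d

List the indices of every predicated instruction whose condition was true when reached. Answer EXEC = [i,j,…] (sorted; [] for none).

[0] flags=0010 → (cmp)
[1] flags=0010 CC?F → skip
[2] flags=0010 LS?F → skip
[3] flags=0000 → (cmp)
[4] flags=0000 LS?T → r1=0x00
[5] flags=0000 CC?T → r4=0x9e
[6] flags=0000 PL?T → r4=0xd1
[7] flags=0010 → (cmp)
[8] flags=0010 GE?T → r4=0x94
[9] flags=0010 CC?F → skip
[10] flags=0010 EQ?F → skip

EXEC = [4,5,6,8]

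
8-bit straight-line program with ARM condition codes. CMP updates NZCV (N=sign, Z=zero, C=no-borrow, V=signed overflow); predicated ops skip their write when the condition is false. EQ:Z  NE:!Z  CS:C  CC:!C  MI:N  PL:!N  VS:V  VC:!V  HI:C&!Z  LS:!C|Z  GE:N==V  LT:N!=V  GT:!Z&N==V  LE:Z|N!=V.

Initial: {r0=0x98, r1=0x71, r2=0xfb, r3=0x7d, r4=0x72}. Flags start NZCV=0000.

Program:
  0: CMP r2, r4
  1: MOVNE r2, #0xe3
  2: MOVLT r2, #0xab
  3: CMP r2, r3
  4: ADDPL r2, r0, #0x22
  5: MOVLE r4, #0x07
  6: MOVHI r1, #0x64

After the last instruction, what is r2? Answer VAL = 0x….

VAL = 0xba

0: ✓ CMP  NZCV=1010
1: ✓ MOVNE  r2←0xe3
2: ✓ MOVLT  r2←0xab
3: ✓ CMP  NZCV=0011
4: ✓ ADDPL  r2←0xba
5: ✓ MOVLE  r4←0x07
6: ✓ MOVHI  r1←0x64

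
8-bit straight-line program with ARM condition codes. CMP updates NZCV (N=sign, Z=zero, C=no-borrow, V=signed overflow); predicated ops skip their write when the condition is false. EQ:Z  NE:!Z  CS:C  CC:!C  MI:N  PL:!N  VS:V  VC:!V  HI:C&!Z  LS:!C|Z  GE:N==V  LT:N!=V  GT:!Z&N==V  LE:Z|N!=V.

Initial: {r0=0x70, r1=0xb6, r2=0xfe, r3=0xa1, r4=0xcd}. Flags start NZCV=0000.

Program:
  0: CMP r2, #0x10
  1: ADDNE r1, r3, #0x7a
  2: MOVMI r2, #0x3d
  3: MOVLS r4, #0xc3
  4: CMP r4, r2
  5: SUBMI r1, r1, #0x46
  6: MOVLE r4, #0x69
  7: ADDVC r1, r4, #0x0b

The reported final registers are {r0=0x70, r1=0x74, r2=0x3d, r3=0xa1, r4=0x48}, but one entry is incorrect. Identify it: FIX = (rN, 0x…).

[0] flags=1010 → (cmp)
[1] flags=1010 NE?T → r1=0x1b
[2] flags=1010 MI?T → r2=0x3d
[3] flags=1010 LS?F → skip
[4] flags=1010 → (cmp)
[5] flags=1010 MI?T → r1=0xd5
[6] flags=1010 LE?T → r4=0x69
[7] flags=1010 VC?T → r1=0x74

FIX = (r4, 0x69)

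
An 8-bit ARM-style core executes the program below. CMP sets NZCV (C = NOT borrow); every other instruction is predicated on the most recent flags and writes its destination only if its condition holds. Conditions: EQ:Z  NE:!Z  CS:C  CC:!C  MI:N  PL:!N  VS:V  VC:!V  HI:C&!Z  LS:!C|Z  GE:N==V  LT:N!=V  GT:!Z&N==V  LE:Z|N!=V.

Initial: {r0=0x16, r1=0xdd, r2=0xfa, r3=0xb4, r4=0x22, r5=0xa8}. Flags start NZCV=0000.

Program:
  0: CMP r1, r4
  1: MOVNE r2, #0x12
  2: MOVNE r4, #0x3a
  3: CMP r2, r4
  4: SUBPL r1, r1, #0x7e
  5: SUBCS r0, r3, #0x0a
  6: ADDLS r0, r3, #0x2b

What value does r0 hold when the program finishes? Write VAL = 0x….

VAL = 0xdf

0: ✓ CMP  NZCV=1010
1: ✓ MOVNE  r2←0x12
2: ✓ MOVNE  r4←0x3a
3: ✓ CMP  NZCV=1000
4: · SUBPL
5: · SUBCS
6: ✓ ADDLS  r0←0xdf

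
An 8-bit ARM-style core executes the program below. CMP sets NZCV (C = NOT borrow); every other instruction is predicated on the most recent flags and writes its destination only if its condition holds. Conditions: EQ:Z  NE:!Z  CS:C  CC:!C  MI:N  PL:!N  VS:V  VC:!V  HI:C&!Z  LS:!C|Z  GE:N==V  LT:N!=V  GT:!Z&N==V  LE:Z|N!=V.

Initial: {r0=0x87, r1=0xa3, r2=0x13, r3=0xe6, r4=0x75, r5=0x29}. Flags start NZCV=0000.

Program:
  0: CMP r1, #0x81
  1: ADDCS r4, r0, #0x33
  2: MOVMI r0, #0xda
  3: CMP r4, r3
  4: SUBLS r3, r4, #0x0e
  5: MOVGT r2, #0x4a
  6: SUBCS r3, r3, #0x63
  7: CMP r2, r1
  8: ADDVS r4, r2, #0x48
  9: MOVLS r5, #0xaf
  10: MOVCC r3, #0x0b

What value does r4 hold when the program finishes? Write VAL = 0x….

VAL = 0xba

[0] flags=0010 → (cmp)
[1] flags=0010 CS?T → r4=0xba
[2] flags=0010 MI?F → skip
[3] flags=1000 → (cmp)
[4] flags=1000 LS?T → r3=0xac
[5] flags=1000 GT?F → skip
[6] flags=1000 CS?F → skip
[7] flags=0000 → (cmp)
[8] flags=0000 VS?F → skip
[9] flags=0000 LS?T → r5=0xaf
[10] flags=0000 CC?T → r3=0x0b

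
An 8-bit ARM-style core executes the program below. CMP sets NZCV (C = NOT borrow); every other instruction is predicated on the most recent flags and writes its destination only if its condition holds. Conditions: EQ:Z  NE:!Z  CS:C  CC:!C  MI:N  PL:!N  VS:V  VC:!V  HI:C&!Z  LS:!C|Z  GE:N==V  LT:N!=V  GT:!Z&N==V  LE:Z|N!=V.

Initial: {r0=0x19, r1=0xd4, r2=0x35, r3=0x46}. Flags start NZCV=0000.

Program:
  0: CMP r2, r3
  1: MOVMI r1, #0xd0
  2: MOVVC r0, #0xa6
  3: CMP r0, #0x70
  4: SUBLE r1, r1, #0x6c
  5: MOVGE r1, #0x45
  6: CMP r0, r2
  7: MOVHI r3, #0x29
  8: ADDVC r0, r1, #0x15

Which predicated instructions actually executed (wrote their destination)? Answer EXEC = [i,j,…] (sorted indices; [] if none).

0: ✓ CMP  NZCV=1000
1: ✓ MOVMI  r1←0xd0
2: ✓ MOVVC  r0←0xa6
3: ✓ CMP  NZCV=0011
4: ✓ SUBLE  r1←0x64
5: · MOVGE
6: ✓ CMP  NZCV=0011
7: ✓ MOVHI  r3←0x29
8: · ADDVC

EXEC = [1,2,4,7]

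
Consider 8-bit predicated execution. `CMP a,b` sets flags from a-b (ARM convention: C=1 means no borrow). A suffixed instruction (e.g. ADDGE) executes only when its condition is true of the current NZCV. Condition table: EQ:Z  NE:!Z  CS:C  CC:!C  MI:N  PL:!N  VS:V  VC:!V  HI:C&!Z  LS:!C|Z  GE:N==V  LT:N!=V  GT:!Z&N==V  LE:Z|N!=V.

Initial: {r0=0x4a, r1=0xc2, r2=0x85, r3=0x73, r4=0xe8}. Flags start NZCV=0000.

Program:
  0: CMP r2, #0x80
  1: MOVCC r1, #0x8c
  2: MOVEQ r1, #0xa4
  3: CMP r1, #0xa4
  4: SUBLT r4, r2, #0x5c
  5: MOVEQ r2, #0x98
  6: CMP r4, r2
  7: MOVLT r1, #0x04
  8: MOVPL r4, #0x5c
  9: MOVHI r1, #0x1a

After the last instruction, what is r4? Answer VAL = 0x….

VAL = 0x5c

0: ✓ CMP  NZCV=0010
1: · MOVCC
2: · MOVEQ
3: ✓ CMP  NZCV=0010
4: · SUBLT
5: · MOVEQ
6: ✓ CMP  NZCV=0010
7: · MOVLT
8: ✓ MOVPL  r4←0x5c
9: ✓ MOVHI  r1←0x1a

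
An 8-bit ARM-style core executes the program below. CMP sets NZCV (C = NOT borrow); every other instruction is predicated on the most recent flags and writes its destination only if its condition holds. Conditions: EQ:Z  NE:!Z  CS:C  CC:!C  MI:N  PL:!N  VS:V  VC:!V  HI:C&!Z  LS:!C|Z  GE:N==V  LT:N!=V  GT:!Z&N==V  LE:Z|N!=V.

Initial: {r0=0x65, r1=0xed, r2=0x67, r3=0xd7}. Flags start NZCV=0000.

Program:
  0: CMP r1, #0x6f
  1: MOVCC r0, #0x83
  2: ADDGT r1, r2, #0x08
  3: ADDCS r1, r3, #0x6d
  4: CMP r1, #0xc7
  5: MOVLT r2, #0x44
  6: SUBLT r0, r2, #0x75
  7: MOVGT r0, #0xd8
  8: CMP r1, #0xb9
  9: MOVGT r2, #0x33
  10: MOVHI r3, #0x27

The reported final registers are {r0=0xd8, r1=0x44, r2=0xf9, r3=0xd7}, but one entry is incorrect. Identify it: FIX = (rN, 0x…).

0: ✓ CMP  NZCV=0011
1: · MOVCC
2: · ADDGT
3: ✓ ADDCS  r1←0x44
4: ✓ CMP  NZCV=0000
5: · MOVLT
6: · SUBLT
7: ✓ MOVGT  r0←0xd8
8: ✓ CMP  NZCV=1001
9: ✓ MOVGT  r2←0x33
10: · MOVHI

FIX = (r2, 0x33)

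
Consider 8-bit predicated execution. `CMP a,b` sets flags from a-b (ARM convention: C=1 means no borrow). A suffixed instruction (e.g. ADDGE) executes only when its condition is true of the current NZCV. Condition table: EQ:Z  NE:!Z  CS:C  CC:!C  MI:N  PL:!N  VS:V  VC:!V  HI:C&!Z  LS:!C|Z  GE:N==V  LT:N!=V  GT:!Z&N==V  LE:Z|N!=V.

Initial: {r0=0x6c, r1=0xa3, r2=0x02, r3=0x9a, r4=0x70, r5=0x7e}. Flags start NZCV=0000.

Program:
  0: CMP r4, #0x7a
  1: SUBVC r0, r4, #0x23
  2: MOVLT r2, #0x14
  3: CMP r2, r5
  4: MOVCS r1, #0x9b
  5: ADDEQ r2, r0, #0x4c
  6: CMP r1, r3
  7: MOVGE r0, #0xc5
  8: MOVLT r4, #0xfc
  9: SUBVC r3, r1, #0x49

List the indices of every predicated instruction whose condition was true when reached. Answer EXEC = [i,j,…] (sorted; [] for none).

[0] flags=1000 → (cmp)
[1] flags=1000 VC?T → r0=0x4d
[2] flags=1000 LT?T → r2=0x14
[3] flags=1000 → (cmp)
[4] flags=1000 CS?F → skip
[5] flags=1000 EQ?F → skip
[6] flags=0010 → (cmp)
[7] flags=0010 GE?T → r0=0xc5
[8] flags=0010 LT?F → skip
[9] flags=0010 VC?T → r3=0x5a

EXEC = [1,2,7,9]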